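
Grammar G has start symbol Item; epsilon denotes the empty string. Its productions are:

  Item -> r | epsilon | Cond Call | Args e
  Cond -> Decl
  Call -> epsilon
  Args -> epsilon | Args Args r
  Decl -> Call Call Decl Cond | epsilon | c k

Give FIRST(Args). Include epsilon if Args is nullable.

{ r, epsilon }

Args -> epsilon contributes epsilon.
From Args -> Args Args r: Args, Args nullable, take FIRST(Args) ∪ FIRST(Args) ∪ {r} = { r }.
Union: FIRST(Args) = { r, epsilon }.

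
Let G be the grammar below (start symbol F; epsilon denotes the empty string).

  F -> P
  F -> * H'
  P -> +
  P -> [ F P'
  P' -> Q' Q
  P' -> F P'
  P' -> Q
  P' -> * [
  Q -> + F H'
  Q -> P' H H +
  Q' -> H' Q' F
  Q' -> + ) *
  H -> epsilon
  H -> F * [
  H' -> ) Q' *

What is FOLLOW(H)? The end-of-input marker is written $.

In Q -> P' H H +: add FIRST(H +) = { *, +, [ }.
In Q -> P' H H +: add FIRST(+) = { + }.
Union: FOLLOW(H) = { *, +, [ }.

{ *, +, [ }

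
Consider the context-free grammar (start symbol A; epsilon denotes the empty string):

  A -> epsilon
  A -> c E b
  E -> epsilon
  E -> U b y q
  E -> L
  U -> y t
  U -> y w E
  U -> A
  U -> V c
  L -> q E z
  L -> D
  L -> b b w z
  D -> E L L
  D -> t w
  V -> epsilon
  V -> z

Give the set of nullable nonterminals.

Directly nullable (have an epsilon-production): A, E, V.
U -> A with every symbol nullable, so U is nullable.
No other nonterminal has a production whose RHS symbols are all nullable.

{ A, E, U, V }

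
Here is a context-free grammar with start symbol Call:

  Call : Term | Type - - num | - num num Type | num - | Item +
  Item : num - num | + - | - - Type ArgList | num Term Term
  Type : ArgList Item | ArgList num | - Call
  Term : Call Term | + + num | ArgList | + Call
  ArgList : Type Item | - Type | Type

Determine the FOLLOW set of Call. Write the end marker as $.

Call is the start symbol, so $ ∈ FOLLOW(Call).
In Type : - Call: Call is at the end, add FOLLOW(Type) = { $, +, -, num }.
In Term : Call Term: add FIRST(Term) = { +, -, num }.
In Term : + Call: Call is at the end, add FOLLOW(Term) = { $, +, -, num }.
Union: FOLLOW(Call) = { $, +, -, num }.

{ $, +, -, num }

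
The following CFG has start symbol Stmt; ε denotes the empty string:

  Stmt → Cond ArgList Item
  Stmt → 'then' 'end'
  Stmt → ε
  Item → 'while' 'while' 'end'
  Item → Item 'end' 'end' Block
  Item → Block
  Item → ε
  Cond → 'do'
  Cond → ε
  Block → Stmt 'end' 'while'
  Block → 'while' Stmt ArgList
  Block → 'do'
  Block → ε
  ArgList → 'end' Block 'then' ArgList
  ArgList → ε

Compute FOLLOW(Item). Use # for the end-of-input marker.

{ #, 'end', 'then' }

In Stmt → Cond ArgList Item: Item is at the end, add FOLLOW(Stmt) = { #, 'end', 'then' }.
In Item → Item 'end' 'end' Block: add FIRST('end' 'end' Block) = { 'end' }.
Union: FOLLOW(Item) = { #, 'end', 'then' }.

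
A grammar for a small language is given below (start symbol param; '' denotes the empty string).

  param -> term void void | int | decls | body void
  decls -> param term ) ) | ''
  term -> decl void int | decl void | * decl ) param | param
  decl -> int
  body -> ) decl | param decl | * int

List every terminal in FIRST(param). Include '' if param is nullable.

{ ), *, int, void, '' }

From param -> term void void: term nullable, take FIRST(term) ∪ {void} = { ), *, int, void }.
param -> int contributes {int}.
From param -> decls: add FIRST(decls) = { ), *, int, void, '' } (including '' since decls is nullable).
From param -> body void: add FIRST(body) = { ), *, int, void }.
Union: FIRST(param) = { ), *, int, void, '' }.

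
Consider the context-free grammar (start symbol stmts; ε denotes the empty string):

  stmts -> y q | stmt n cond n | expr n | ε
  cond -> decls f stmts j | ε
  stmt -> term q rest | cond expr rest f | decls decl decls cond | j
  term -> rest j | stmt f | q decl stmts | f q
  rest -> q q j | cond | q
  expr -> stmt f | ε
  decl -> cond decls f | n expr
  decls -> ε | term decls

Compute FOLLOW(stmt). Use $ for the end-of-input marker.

In stmts -> stmt n cond n: add FIRST(n cond n) = { n }.
In term -> stmt f: add FIRST(f) = { f }.
In expr -> stmt f: add FIRST(f) = { f }.
Union: FOLLOW(stmt) = { f, n }.

{ f, n }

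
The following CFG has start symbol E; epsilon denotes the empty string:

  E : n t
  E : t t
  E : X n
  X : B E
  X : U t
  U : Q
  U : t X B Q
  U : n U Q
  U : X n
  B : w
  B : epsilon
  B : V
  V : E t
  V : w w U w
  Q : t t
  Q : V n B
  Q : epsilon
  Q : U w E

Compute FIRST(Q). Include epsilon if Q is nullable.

{ n, t, w, epsilon }

Q : t t contributes {t}.
From Q : V n B: add FIRST(V) = { n, t, w }.
Q : epsilon contributes epsilon.
From Q : U w E: U nullable, take FIRST(U) ∪ {w} = { n, t, w }.
Union: FIRST(Q) = { n, t, w, epsilon }.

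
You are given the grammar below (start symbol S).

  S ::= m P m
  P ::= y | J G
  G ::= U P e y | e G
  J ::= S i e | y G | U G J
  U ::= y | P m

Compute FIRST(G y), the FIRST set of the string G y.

Add FIRST(G) = { e, m, y }; G is not nullable, stop.

{ e, m, y }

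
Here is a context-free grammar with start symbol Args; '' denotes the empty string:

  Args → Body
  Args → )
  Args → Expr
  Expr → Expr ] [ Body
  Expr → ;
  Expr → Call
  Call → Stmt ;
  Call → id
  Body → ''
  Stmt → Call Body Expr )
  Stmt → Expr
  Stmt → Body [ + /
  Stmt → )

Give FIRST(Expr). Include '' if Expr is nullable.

{ ), ;, [, id }

From Expr → Expr ] [ Body: add FIRST(Expr) = { ), ;, [, id }.
Expr → ; contributes {;}.
From Expr → Call: add FIRST(Call) = { ), ;, [, id }.
Union: FIRST(Expr) = { ), ;, [, id }.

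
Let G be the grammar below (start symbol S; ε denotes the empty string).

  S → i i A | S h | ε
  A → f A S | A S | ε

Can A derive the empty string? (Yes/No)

Yes

A has an ε-production, so A ⇒ ε.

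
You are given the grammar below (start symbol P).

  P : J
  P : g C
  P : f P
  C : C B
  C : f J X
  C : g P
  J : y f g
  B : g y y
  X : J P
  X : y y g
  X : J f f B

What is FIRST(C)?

{ f, g }

From C : C B: add FIRST(C) = { f, g }.
C : f J X contributes {f}.
C : g P contributes {g}.
Union: FIRST(C) = { f, g }.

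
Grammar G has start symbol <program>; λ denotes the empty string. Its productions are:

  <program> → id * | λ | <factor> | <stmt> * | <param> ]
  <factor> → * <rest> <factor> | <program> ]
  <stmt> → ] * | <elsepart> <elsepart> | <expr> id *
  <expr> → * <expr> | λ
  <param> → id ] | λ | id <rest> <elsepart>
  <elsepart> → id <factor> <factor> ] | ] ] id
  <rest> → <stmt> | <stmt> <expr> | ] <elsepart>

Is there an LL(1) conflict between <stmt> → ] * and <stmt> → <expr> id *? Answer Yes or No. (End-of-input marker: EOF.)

FIRST(] *) = { ] } and FIRST(<expr> id *) = { *, id }.
The FIRST sets are disjoint and neither alternative is nullable — no conflict.

No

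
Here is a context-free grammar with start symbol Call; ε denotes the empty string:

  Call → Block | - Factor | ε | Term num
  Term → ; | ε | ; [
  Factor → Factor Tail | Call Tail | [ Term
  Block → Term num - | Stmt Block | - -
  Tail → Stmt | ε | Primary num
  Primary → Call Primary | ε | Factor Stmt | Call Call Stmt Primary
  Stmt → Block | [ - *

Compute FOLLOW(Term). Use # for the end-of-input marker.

{ #, -, ;, [, num }

In Call → Term num: add FIRST(num) = { num }.
In Factor → [ Term: Term is at the end, add FOLLOW(Factor) = { #, -, ;, [, num }.
In Block → Term num -: add FIRST(num -) = { num }.
Union: FOLLOW(Term) = { #, -, ;, [, num }.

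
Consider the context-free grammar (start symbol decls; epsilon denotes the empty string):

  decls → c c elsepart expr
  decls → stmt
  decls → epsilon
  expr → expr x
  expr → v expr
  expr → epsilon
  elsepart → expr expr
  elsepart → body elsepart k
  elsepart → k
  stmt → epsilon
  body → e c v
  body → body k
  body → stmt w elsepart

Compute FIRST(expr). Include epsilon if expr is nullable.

{ v, x, epsilon }

From expr → expr x: expr nullable, take FIRST(expr) ∪ {x} = { v, x }.
expr → v expr contributes {v}.
expr → epsilon contributes epsilon.
Union: FIRST(expr) = { v, x, epsilon }.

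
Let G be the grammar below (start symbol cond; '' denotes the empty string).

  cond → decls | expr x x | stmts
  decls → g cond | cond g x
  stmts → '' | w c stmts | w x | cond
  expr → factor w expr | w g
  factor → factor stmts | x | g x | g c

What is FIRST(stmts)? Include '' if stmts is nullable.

stmts → '' contributes ''.
stmts → w c stmts contributes {w}.
stmts → w x contributes {w}.
From stmts → cond: add FIRST(cond) = { g, w, x, '' } (including '' since cond is nullable).
Union: FIRST(stmts) = { g, w, x, '' }.

{ g, w, x, '' }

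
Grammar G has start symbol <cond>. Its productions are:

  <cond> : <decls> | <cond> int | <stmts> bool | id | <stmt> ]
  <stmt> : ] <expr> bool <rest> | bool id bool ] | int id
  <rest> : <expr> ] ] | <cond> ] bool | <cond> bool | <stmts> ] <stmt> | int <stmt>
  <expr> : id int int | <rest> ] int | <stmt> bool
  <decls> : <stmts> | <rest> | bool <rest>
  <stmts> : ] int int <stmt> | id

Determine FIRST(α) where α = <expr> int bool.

Add FIRST(<expr>) = { ], bool, id, int }; <expr> is not nullable, stop.

{ ], bool, id, int }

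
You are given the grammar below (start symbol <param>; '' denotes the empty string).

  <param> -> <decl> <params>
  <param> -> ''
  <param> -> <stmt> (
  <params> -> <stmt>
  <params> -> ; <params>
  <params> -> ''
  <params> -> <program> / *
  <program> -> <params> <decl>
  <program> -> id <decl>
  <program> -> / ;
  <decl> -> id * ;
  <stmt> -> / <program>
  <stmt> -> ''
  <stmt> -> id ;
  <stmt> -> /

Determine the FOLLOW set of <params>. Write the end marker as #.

In <param> -> <decl> <params>: <params> is at the end, add FOLLOW(<param>) = { # }.
In <params> -> ; <params>: <params> is at the end, add FOLLOW(<params>) = { #, id }.
In <program> -> <params> <decl>: add FIRST(<decl>) = { id }.
Union: FOLLOW(<params>) = { #, id }.

{ #, id }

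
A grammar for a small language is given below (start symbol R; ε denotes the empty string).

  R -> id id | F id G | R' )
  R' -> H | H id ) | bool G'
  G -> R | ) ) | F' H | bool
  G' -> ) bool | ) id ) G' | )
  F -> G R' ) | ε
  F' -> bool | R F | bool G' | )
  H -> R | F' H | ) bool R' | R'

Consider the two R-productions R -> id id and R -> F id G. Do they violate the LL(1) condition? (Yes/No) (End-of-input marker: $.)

Yes

FIRST(id id) = { id } and FIRST(F id G) = { ), bool, id }.
Both contain id, so the two alternatives are not disjoint — LL(1) conflict.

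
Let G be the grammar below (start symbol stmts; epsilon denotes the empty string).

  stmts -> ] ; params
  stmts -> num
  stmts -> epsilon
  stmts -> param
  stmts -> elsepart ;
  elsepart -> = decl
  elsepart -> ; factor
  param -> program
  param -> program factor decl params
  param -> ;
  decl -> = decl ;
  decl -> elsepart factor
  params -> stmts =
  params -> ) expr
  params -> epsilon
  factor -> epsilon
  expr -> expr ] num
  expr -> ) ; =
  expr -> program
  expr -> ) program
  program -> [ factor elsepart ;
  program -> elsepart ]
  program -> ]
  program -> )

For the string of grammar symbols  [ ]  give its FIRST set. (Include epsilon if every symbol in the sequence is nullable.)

[ is a terminal; add {[} and stop.

{ [ }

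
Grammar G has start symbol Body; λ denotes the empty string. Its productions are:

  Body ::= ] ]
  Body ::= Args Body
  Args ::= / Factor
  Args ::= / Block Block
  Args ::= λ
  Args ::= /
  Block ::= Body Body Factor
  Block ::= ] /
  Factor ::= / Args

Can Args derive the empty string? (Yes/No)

Args has an λ-production, so Args ⇒ λ.

Yes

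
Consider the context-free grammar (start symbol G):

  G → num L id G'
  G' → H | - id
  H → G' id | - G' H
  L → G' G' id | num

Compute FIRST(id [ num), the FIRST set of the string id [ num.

id is a terminal; add {id} and stop.

{ id }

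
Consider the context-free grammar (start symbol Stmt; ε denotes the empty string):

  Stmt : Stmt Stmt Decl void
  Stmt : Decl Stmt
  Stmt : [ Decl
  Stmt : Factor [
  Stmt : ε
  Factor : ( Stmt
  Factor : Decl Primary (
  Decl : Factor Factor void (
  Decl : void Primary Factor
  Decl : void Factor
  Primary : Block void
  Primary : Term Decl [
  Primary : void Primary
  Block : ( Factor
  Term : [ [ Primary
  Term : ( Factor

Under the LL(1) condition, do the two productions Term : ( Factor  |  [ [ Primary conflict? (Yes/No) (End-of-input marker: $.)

No

FIRST(( Factor) = { ( } and FIRST([ [ Primary) = { [ }.
The FIRST sets are disjoint and neither alternative is nullable — no conflict.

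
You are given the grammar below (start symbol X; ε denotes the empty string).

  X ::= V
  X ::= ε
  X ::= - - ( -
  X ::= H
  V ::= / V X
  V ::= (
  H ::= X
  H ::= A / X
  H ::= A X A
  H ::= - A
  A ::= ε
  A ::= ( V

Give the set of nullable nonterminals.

{ A, H, X }

Directly nullable (have an ε-production): X, A.
H ::= X with every symbol nullable, so H is nullable.
No other nonterminal has a production whose RHS symbols are all nullable.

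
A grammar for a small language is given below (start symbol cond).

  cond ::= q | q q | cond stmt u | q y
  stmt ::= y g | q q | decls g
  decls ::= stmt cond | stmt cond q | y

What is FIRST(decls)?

From decls ::= stmt cond: add FIRST(stmt) = { q, y }.
From decls ::= stmt cond q: add FIRST(stmt) = { q, y }.
decls ::= y contributes {y}.
Union: FIRST(decls) = { q, y }.

{ q, y }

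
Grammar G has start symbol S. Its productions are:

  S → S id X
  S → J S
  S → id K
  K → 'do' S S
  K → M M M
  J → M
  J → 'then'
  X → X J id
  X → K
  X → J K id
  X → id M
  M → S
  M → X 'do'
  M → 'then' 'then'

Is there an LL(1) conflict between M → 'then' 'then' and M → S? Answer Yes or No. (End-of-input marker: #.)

Yes

FIRST('then' 'then') = { 'then' } and FIRST(S) = { 'do', 'then', id }.
Both contain 'then', so the two alternatives are not disjoint — LL(1) conflict.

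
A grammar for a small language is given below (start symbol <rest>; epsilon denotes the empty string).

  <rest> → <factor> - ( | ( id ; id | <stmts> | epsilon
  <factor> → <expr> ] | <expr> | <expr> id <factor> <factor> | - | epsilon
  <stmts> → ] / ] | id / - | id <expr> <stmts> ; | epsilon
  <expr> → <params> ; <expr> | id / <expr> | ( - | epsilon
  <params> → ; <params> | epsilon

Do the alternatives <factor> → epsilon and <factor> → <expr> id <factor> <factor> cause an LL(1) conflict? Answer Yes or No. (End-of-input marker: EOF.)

Yes

FIRST(epsilon) = { epsilon } and FIRST(<expr> id <factor> <factor>) = { (, ;, id }.
The first alternative is nullable and FOLLOW(<factor>) = { (, -, ;, ], id } shares ( with FIRST of the second — conflict.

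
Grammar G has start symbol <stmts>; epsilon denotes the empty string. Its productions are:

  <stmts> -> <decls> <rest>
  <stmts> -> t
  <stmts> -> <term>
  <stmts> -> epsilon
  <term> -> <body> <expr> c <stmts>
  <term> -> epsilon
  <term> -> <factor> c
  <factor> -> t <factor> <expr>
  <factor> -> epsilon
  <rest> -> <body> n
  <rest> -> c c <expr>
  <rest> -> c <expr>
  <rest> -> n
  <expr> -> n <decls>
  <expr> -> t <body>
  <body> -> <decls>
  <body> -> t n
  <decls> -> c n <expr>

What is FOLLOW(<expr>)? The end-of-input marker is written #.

{ #, c, n, t }

In <term> -> <body> <expr> c <stmts>: add FIRST(c <stmts>) = { c }.
In <factor> -> t <factor> <expr>: <expr> is at the end, add FOLLOW(<factor>) = { c, n, t }.
In <rest> -> c c <expr>: <expr> is at the end, add FOLLOW(<rest>) = { # }.
In <rest> -> c <expr>: <expr> is at the end, add FOLLOW(<rest>) = { # }.
In <decls> -> c n <expr>: <expr> is at the end, add FOLLOW(<decls>) = { #, c, n, t }.
Union: FOLLOW(<expr>) = { #, c, n, t }.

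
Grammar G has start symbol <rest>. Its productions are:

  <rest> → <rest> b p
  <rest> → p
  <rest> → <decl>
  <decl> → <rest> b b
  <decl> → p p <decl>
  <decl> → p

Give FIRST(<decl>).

{ p }

From <decl> → <rest> b b: add FIRST(<rest>) = { p }.
<decl> → p p <decl> contributes {p}.
<decl> → p contributes {p}.
Union: FIRST(<decl>) = { p }.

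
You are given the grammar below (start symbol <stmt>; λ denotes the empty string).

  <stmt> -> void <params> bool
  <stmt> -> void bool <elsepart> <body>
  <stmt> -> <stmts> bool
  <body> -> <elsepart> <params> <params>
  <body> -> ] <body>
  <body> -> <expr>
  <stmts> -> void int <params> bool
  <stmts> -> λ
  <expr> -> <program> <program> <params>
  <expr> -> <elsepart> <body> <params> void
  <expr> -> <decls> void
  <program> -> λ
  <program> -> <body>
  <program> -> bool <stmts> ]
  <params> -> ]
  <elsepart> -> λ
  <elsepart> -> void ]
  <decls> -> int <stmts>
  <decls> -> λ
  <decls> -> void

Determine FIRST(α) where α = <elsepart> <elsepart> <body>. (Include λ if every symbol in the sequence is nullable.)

{ ], bool, int, void }

Add FIRST(<elsepart>)\{λ} = { void }; <elsepart> is nullable, continue.
Add FIRST(<elsepart>)\{λ} = { void }; <elsepart> is nullable, continue.
Add FIRST(<body>) = { ], bool, int, void }; <body> is not nullable, stop.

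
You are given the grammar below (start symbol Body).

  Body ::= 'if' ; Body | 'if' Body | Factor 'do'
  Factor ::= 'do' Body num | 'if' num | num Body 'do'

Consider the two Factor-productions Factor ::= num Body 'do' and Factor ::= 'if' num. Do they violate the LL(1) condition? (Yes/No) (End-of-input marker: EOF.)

No

FIRST(num Body 'do') = { num } and FIRST('if' num) = { 'if' }.
The FIRST sets are disjoint and neither alternative is nullable — no conflict.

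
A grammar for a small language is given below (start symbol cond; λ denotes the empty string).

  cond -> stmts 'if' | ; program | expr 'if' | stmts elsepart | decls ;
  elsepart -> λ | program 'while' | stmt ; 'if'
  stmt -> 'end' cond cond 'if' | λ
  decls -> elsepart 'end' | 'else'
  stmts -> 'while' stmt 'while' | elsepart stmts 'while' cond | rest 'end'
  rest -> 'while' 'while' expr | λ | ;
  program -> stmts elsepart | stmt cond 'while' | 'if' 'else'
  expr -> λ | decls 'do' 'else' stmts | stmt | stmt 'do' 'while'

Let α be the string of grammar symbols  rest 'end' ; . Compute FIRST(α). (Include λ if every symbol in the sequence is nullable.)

Add FIRST(rest)\{λ} = { 'while', ; }; rest is nullable, continue.
'end' is a terminal; add {'end'} and stop.

{ 'end', 'while', ; }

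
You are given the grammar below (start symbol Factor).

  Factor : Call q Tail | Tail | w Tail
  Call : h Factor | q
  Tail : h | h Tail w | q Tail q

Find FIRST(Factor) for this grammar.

From Factor : Call q Tail: add FIRST(Call) = { h, q }.
From Factor : Tail: add FIRST(Tail) = { h, q }.
Factor : w Tail contributes {w}.
Union: FIRST(Factor) = { h, q, w }.

{ h, q, w }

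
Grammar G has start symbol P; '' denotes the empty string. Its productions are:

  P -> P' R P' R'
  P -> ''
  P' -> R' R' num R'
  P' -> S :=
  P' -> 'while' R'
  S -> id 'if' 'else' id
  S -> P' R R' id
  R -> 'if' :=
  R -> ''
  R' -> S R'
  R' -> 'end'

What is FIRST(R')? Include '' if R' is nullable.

{ 'end', 'while', id }

From R' -> S R': add FIRST(S) = { 'end', 'while', id }.
R' -> 'end' contributes {'end'}.
Union: FIRST(R') = { 'end', 'while', id }.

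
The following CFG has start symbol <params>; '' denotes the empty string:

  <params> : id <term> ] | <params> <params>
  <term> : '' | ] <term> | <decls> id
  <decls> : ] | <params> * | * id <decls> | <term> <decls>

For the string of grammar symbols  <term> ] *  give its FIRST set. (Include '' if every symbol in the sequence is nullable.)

{ *, ], id }

Add FIRST(<term>)\{''} = { *, ], id }; <term> is nullable, continue.
] is a terminal; add {]} and stop.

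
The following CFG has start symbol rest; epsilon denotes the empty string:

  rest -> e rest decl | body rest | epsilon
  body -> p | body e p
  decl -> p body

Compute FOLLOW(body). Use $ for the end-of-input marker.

In rest -> body rest: add FIRST(rest)\{epsilon} = { e, p }.
  Since rest is nullable, also add FOLLOW(rest) = { $, p }.
In body -> body e p: add FIRST(e p) = { e }.
In decl -> p body: body is at the end, add FOLLOW(decl) = { $, p }.
Union: FOLLOW(body) = { $, e, p }.

{ $, e, p }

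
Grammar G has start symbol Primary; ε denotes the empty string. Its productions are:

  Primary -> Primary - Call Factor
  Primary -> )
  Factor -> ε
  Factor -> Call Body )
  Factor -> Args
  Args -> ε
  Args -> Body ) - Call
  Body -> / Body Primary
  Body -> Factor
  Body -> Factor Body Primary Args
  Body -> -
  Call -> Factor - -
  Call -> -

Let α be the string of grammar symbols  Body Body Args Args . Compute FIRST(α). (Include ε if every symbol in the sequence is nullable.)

{ ), -, /, ε }

Add FIRST(Body)\{ε} = { ), -, / }; Body is nullable, continue.
Add FIRST(Body)\{ε} = { ), -, / }; Body is nullable, continue.
Add FIRST(Args)\{ε} = { ), -, / }; Args is nullable, continue.
Add FIRST(Args)\{ε} = { ), -, / }; Args is nullable, continue.
Every symbol is nullable, so include ε.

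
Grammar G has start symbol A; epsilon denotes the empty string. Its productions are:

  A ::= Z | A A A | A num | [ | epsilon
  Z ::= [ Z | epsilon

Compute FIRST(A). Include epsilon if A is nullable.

{ [, num, epsilon }

From A ::= Z: add FIRST(Z) = { [, epsilon } (including epsilon since Z is nullable).
From A ::= A A A: A, A, A nullable, take FIRST(A) ∪ FIRST(A) ∪ FIRST(A) = { [, num }; also epsilon since the whole RHS is nullable.
From A ::= A num: A nullable, take FIRST(A) ∪ {num} = { [, num }.
A ::= [ contributes {[}.
A ::= epsilon contributes epsilon.
Union: FIRST(A) = { [, num, epsilon }.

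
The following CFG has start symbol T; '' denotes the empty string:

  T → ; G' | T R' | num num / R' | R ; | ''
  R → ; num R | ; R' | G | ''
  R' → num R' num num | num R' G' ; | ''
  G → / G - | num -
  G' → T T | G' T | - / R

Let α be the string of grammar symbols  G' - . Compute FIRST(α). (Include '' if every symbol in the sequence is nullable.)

Add FIRST(G')\{''} = { -, /, ;, num }; G' is nullable, continue.
- is a terminal; add {-} and stop.

{ -, /, ;, num }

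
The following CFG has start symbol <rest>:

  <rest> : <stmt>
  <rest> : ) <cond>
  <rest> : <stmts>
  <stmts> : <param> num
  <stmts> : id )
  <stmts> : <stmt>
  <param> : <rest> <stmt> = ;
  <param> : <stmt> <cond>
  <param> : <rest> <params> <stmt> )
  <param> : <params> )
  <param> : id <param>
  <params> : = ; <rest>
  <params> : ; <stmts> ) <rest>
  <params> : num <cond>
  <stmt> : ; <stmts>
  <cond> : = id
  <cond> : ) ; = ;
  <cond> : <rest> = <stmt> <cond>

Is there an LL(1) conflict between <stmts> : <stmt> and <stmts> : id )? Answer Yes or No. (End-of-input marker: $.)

No

FIRST(<stmt>) = { ; } and FIRST(id )) = { id }.
The FIRST sets are disjoint and neither alternative is nullable — no conflict.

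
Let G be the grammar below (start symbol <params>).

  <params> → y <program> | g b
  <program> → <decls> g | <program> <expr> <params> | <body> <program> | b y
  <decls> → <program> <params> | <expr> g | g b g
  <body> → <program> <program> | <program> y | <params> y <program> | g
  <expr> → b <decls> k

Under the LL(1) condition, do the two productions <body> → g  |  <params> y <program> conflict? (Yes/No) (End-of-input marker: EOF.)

Yes

FIRST(g) = { g } and FIRST(<params> y <program>) = { g, y }.
Both contain g, so the two alternatives are not disjoint — LL(1) conflict.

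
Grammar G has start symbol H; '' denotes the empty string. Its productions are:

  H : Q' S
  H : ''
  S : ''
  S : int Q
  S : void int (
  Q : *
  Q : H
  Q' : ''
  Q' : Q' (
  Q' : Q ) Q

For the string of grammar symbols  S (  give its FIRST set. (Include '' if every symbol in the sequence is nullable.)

{ (, int, void }

Add FIRST(S)\{''} = { int, void }; S is nullable, continue.
( is a terminal; add {(} and stop.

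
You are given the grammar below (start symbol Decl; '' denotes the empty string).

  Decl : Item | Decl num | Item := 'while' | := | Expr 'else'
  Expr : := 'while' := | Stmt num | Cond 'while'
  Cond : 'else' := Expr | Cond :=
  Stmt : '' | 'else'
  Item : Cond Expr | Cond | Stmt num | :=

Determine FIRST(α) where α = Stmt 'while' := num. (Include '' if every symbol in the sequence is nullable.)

Add FIRST(Stmt)\{''} = { 'else' }; Stmt is nullable, continue.
'while' is a terminal; add {'while'} and stop.

{ 'else', 'while' }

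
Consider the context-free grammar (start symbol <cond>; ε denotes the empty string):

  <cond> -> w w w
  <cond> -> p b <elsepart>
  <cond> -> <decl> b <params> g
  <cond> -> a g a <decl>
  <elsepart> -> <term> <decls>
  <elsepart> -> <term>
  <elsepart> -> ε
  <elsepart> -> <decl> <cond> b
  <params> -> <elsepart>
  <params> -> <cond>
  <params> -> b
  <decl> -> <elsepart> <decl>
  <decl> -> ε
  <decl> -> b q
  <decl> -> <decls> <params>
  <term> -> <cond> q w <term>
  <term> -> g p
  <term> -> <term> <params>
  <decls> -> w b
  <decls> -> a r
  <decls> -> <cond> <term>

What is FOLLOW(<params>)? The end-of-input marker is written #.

{ #, a, b, g, p, q, w }

In <cond> -> <decl> b <params> g: add FIRST(g) = { g }.
In <decl> -> <decls> <params>: <params> is at the end, add FOLLOW(<decl>) = { #, a, b, g, p, q, w }.
In <term> -> <term> <params>: <params> is at the end, add FOLLOW(<term>) = { #, a, b, g, p, q, w }.
Union: FOLLOW(<params>) = { #, a, b, g, p, q, w }.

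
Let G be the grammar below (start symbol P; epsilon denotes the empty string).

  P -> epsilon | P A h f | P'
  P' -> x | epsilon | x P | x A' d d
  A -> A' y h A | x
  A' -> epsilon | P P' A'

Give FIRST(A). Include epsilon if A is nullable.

From A -> A' y h A: A' nullable, take FIRST(A') ∪ {y} = { x, y }.
A -> x contributes {x}.
Union: FIRST(A) = { x, y }.

{ x, y }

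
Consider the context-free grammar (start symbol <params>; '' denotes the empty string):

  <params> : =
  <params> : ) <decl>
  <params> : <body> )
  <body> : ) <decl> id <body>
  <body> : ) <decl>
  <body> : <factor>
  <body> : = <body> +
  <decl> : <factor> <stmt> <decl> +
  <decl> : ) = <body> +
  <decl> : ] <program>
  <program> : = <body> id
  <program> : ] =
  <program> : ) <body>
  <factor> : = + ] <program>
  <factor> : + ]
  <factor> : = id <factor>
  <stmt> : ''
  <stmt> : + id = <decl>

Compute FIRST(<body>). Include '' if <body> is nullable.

<body> : ) <decl> id <body> contributes {)}.
<body> : ) <decl> contributes {)}.
From <body> : <factor>: add FIRST(<factor>) = { +, = }.
<body> : = <body> + contributes {=}.
Union: FIRST(<body>) = { ), +, = }.

{ ), +, = }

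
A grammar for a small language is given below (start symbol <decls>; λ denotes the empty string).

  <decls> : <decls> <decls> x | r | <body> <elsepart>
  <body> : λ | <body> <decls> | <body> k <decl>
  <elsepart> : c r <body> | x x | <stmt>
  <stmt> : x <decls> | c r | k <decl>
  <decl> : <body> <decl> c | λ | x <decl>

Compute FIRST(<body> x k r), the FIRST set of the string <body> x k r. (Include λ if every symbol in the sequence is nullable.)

Add FIRST(<body>)\{λ} = { c, k, r, x }; <body> is nullable, continue.
x is a terminal; add {x} and stop.

{ c, k, r, x }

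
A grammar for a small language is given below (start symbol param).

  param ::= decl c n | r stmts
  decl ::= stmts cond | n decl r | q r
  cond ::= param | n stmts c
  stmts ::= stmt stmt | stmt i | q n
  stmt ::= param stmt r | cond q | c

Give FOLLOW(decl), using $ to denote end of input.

{ c, r }

In param ::= decl c n: add FIRST(c n) = { c }.
In decl ::= n decl r: add FIRST(r) = { r }.
Union: FOLLOW(decl) = { c, r }.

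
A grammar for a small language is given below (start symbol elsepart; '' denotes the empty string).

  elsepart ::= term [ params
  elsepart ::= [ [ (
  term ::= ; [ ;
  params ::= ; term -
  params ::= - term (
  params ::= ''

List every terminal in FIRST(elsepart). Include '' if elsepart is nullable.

{ ;, [ }

From elsepart ::= term [ params: add FIRST(term) = { ; }.
elsepart ::= [ [ ( contributes {[}.
Union: FIRST(elsepart) = { ;, [ }.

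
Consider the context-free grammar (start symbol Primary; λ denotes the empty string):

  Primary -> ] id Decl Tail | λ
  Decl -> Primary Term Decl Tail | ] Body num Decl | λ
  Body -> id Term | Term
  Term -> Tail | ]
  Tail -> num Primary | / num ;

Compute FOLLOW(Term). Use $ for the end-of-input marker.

In Decl -> Primary Term Decl Tail: add FIRST(Decl Tail) = { /, ], num }.
In Body -> id Term: Term is at the end, add FOLLOW(Body) = { num }.
In Body -> Term: Term is at the end, add FOLLOW(Body) = { num }.
Union: FOLLOW(Term) = { /, ], num }.

{ /, ], num }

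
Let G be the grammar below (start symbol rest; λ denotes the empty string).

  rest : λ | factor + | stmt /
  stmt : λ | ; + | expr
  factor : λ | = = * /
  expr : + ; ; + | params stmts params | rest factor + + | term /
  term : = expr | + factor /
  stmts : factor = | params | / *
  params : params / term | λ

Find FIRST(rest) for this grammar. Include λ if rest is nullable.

rest : λ contributes λ.
From rest : factor +: factor nullable, take FIRST(factor) ∪ {+} = { +, = }.
From rest : stmt /: stmt nullable, take FIRST(stmt) ∪ {/} = { +, /, ;, = }.
Union: FIRST(rest) = { +, /, ;, =, λ }.

{ +, /, ;, =, λ }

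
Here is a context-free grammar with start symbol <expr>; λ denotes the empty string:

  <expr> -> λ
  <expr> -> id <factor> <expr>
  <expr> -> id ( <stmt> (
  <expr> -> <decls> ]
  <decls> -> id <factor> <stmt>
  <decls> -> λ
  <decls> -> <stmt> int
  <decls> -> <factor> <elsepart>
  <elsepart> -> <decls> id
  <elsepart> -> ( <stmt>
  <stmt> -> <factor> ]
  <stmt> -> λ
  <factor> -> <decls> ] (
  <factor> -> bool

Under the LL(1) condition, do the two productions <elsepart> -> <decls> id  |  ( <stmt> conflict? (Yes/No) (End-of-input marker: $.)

No

FIRST(<decls> id) = { ], bool, id, int } and FIRST(( <stmt>) = { ( }.
The FIRST sets are disjoint and neither alternative is nullable — no conflict.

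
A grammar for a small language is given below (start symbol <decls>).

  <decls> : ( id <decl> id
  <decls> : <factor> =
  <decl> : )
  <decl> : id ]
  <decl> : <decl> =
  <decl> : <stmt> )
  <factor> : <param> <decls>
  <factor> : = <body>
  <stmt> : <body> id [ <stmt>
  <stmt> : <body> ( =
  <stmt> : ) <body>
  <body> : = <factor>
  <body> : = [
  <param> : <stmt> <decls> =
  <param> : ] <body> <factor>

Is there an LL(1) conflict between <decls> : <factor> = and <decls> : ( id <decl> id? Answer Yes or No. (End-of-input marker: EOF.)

No

FIRST(<factor> =) = { ), =, ] } and FIRST(( id <decl> id) = { ( }.
The FIRST sets are disjoint and neither alternative is nullable — no conflict.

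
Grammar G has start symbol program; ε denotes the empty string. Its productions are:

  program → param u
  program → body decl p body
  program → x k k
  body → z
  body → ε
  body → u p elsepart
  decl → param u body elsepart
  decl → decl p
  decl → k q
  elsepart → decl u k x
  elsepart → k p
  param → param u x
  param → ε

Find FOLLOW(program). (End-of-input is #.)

{ # }

program is the start symbol, so # ∈ FOLLOW(program).
Union: FOLLOW(program) = { # }.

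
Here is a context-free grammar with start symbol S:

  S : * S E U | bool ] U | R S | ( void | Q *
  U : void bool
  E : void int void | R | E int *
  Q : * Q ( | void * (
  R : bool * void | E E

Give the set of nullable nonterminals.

No nonterminal has an empty production or an RHS whose symbols are all nullable.

{ } (none)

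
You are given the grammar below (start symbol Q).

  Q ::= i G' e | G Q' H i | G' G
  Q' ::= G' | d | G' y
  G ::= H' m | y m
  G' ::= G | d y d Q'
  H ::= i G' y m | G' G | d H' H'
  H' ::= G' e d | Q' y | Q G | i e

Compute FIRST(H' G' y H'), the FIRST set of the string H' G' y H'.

Add FIRST(H') = { d, i, y }; H' is not nullable, stop.

{ d, i, y }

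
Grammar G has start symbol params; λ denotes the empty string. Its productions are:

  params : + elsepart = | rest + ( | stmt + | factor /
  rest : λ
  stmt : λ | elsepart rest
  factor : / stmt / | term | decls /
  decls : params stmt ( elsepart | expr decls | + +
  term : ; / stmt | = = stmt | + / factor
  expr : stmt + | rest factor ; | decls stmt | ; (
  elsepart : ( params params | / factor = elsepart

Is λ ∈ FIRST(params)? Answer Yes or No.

Nullable nonterminals: rest, stmt.
No production of params has an RHS whose symbols are all nullable, so params is not nullable.

No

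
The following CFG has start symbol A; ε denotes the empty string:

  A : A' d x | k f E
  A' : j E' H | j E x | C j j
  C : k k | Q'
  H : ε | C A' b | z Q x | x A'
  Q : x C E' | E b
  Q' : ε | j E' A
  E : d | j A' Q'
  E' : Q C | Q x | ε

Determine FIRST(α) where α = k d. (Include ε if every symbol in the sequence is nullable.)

{ k }

k is a terminal; add {k} and stop.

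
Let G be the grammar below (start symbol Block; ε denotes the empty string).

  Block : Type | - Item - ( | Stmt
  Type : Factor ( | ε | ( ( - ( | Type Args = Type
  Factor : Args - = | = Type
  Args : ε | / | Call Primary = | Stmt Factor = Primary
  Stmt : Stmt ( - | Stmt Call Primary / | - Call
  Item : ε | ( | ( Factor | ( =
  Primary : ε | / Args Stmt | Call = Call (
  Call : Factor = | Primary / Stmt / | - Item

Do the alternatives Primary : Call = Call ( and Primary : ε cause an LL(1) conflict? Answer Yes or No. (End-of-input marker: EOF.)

FIRST(Call = Call () = { -, /, = } and FIRST(ε) = { ε }.
The second alternative is nullable and FOLLOW(Primary) = { -, /, = } shares - with FIRST of the first — conflict.

Yes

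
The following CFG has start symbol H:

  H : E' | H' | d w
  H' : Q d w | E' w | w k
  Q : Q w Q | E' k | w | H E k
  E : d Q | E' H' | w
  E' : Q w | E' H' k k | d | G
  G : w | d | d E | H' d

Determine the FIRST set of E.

{ d, w }

E : d Q contributes {d}.
From E : E' H': add FIRST(E') = { d, w }.
E : w contributes {w}.
Union: FIRST(E) = { d, w }.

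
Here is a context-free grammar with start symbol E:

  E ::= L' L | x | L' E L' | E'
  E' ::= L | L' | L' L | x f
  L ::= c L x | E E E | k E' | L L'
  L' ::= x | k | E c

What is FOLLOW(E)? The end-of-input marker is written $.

{ $, c, k, x }

E is the start symbol, so $ ∈ FOLLOW(E).
In E ::= L' E L': add FIRST(L') = { c, k, x }.
In L ::= E E E: add FIRST(E E) = { c, k, x }.
In L ::= E E E: add FIRST(E) = { c, k, x }.
In L ::= E E E: E is at the end, add FOLLOW(L) = { $, c, k, x }.
In L' ::= E c: add FIRST(c) = { c }.
Union: FOLLOW(E) = { $, c, k, x }.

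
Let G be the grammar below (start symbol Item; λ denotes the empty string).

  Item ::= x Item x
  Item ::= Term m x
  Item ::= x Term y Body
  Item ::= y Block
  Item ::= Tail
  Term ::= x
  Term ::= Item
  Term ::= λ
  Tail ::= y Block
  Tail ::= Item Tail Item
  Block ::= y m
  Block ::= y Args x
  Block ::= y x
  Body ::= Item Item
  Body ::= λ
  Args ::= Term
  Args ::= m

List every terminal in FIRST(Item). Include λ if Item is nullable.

{ m, x, y }

Item ::= x Item x contributes {x}.
From Item ::= Term m x: Term nullable, take FIRST(Term) ∪ {m} = { m, x, y }.
Item ::= x Term y Body contributes {x}.
Item ::= y Block contributes {y}.
From Item ::= Tail: add FIRST(Tail) = { m, x, y }.
Union: FIRST(Item) = { m, x, y }.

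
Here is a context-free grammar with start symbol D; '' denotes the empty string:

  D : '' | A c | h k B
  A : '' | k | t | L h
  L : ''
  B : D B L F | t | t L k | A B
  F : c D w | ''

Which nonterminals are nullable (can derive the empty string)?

Directly nullable (have an ''-production): D, A, L, F.
No other nonterminal has a production whose RHS symbols are all nullable.

{ A, D, F, L }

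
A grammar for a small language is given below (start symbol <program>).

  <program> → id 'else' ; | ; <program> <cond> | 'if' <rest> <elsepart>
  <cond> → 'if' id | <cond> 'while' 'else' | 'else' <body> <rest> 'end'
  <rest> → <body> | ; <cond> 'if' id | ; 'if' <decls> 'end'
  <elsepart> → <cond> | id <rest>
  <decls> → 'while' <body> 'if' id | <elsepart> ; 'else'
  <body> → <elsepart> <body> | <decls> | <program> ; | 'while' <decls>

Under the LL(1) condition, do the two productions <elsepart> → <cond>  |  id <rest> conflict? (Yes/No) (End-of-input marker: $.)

No

FIRST(<cond>) = { 'else', 'if' } and FIRST(id <rest>) = { id }.
The FIRST sets are disjoint and neither alternative is nullable — no conflict.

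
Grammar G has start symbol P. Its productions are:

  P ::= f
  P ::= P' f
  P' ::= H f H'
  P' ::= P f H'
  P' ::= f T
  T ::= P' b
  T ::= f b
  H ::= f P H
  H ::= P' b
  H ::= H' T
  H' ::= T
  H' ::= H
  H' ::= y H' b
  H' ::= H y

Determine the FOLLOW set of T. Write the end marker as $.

{ b, f, y }

In P' ::= f T: T is at the end, add FOLLOW(P') = { b, f }.
In H ::= H' T: T is at the end, add FOLLOW(H) = { b, f, y }.
In H' ::= T: T is at the end, add FOLLOW(H') = { b, f, y }.
Union: FOLLOW(T) = { b, f, y }.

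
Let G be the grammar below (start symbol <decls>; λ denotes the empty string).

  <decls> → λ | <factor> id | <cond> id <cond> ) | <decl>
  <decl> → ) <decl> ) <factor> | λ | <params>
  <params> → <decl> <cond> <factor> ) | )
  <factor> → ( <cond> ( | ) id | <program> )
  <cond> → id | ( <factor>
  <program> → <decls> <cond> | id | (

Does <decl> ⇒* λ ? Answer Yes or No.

<decl> has an λ-production, so <decl> ⇒ λ.

Yes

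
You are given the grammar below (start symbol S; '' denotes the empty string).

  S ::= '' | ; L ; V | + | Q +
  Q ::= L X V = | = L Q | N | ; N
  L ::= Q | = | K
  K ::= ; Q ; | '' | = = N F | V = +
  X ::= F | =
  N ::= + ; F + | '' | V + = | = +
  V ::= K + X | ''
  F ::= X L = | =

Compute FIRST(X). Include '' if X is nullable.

{ = }

From X ::= F: add FIRST(F) = { = }.
X ::= = contributes {=}.
Union: FIRST(X) = { = }.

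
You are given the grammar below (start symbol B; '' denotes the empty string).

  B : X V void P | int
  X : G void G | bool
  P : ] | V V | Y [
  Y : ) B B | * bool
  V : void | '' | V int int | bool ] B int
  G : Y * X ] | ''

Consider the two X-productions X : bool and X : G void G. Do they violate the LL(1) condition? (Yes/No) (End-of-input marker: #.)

FIRST(bool) = { bool } and FIRST(G void G) = { ), *, void }.
The FIRST sets are disjoint and neither alternative is nullable — no conflict.

No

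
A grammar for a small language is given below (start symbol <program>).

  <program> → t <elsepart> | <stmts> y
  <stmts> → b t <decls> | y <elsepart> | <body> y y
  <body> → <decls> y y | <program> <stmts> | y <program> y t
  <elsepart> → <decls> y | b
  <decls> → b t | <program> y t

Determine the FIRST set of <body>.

From <body> → <decls> y y: add FIRST(<decls>) = { b, t, y }.
From <body> → <program> <stmts>: add FIRST(<program>) = { b, t, y }.
<body> → y <program> y t contributes {y}.
Union: FIRST(<body>) = { b, t, y }.

{ b, t, y }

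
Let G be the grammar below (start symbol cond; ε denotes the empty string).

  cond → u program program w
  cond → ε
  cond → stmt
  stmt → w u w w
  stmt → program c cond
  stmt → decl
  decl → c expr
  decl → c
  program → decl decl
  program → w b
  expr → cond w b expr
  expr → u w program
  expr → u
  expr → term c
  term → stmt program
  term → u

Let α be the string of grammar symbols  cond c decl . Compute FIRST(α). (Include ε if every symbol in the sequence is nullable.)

{ c, u, w }

Add FIRST(cond)\{ε} = { c, u, w }; cond is nullable, continue.
c is a terminal; add {c} and stop.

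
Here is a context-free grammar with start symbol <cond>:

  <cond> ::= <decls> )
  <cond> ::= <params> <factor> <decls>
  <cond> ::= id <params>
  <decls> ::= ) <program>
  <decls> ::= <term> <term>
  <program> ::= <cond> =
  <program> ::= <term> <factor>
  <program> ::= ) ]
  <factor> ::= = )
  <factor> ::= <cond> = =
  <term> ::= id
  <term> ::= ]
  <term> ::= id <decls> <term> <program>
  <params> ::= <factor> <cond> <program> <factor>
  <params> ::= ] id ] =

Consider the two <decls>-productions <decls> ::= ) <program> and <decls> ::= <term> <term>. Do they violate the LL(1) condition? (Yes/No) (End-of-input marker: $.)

FIRST() <program>) = { ) } and FIRST(<term> <term>) = { ], id }.
The FIRST sets are disjoint and neither alternative is nullable — no conflict.

No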